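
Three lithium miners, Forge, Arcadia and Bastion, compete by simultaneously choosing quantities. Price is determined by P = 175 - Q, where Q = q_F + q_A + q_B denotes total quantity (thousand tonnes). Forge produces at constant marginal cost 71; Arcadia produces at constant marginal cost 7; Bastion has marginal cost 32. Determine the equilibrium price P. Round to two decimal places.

Forge's profit: π_F = (175 - Q)q_F - (71q_F). Setting ∂π_F/∂q_F = 0: 104 - 2q_F - (q_A + q_B) = 0.
Arcadia's profit: π_A = (175 - Q)q_A - (7q_A). Setting ∂π_A/∂q_A = 0: 168 - 2q_A - (q_F + q_B) = 0.
Bastion's profit: π_B = (175 - Q)q_B - (32q_B). Setting ∂π_B/∂q_B = 0: 143 - 2q_B - (q_F + q_A) = 0.
Adding the 3 first-order conditions: 415 − 4Q = 0, so Q = 415/4.
Back-substituting: q_F = (104 − 415/4) = 1/4, q_A = (168 − 415/4) = 257/4, q_B = (143 − 415/4) = 157/4.
Total output Q = 415/4, so price P = 175 - 415/4 = 285/4.

71.25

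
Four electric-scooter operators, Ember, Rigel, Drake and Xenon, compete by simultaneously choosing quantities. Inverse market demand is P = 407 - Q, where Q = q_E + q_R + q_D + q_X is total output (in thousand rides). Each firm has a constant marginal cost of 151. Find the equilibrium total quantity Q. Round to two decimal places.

204.80

Each firm earns π_i = (407 - Q)q_i - 151q_i.
Setting ∂π_i/∂q_i = 0 with rivals' quantities fixed: 256 - 2q_i - Σ_{j≠i} q_j = 0.
With identical firms every q_j equals q_i, so Σ_{j≠i} q_j = 3q_i and 256 = 5q_i, giving q_i = 256/5.
Total output Q = 256/5 + 256/5 + 256/5 + 256/5 = 1024/5.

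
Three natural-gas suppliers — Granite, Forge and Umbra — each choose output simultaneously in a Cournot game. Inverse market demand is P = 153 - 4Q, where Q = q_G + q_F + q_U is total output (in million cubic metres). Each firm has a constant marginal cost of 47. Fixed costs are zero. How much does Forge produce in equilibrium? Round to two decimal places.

A representative firm's profit is π_i = q_i(153 - 4Q) - 47q_i.
Setting ∂π_i/∂q_i = 0 with rivals' quantities fixed: 106 - 8q_i - 4·Σ_{j≠i} q_j = 0.
By symmetry each firm produces the same amount; substituting Σ_{j≠i} q_j = 2q_i yields q_i = 106/16 = 53/8.

6.63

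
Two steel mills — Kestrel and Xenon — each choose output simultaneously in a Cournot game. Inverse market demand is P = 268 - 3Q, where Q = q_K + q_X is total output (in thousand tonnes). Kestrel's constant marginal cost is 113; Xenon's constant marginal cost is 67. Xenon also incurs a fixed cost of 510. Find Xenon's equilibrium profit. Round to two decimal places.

Kestrel's profit: π_K = (268 - 3Q)q_K - (113q_K). Setting ∂π_K/∂q_K = 0: 155 - 6q_K - 3(q_X) = 0.
Xenon's first-order condition: 201 - 6q_X - 3(q_K) = 0.
So q_K = (155 - 3q_X)/6 and q_X = (201 - 3q_K)/6.
Substituting one into the other gives q_K = 109/9 and q_X = 247/9.
Price P = 268 - 3·(356/9) = 448/3.
Xenon's profit: (448/3 - 67)·(247/9) - 510 = 1749.5926.

1749.59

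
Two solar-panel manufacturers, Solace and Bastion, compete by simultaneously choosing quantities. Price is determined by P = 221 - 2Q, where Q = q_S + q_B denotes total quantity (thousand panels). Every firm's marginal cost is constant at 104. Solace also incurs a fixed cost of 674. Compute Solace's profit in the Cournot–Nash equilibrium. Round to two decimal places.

86.50

Each firm earns π_i = (221 - 2Q)q_i - 104q_i.
First-order condition (treating rivals' output as given): 117 - 4q_i - 2q_j = 0.
By symmetry each firm produces the same amount; substituting q_j = q_i yields q_i = 117/6 = 39/2.
Price P = 221 - 2·39 = 143.
Solace's profit: (143 - 104)·(39/2) - 674 = 173/2.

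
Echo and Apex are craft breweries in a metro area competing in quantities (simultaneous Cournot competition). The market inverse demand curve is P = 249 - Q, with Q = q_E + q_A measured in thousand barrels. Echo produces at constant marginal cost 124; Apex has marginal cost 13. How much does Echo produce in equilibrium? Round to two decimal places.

4.67

Echo's profit: π_E = (249 - Q)q_E - (124q_E). Setting ∂π_E/∂q_E = 0: 125 - 2q_E - (q_A) = 0.
Apex's first-order condition: 236 - 2q_A - (q_E) = 0.
So q_E = (125 - q_A)/2 and q_A = (236 - q_E)/2.
Substituting one into the other gives q_E = 14/3 and q_A = 347/3.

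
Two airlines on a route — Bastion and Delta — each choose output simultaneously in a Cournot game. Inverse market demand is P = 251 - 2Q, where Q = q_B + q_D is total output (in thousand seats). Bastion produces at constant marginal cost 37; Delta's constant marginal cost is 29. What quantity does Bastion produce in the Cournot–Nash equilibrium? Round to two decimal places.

Bastion's profit: π_B = (251 - 2Q)q_B - (37q_B). Setting ∂π_B/∂q_B = 0: 214 - 4q_B - 2(q_D) = 0.
Delta's profit: π_D = (251 - 2Q)q_D - (29q_D). Setting ∂π_D/∂q_D = 0: 222 - 4q_D - 2(q_B) = 0.
Rearranging gives the reaction functions q_B = (214 - 2q_D)/4 and q_D = (222 - 2q_B)/4.
Solving the pair: q_B = 103/3, q_D = 115/3.

34.33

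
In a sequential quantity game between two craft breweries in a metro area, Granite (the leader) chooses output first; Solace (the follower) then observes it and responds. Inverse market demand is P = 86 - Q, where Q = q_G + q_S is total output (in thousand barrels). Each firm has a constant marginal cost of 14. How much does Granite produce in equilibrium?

36

The follower Solace best-responds to any q_G: π_S = (86 - Q)q_S - 14q_S.
Setting the follower's marginal profit to zero, 72 - q_G - 2q_S = 0, i.e. q_S = (72 - q_G)/2.
The leader anticipates this reaction. Substituting into P = 86 - Q gives P = 50 - (1/2)q_G, so π_G = (50 - (1/2)q_G)q_G - 14q_G.
The leader's first-order condition 36 - q_G = 0 yields q_G = 36.
Then q_S = (72 - 36)/2 = 18.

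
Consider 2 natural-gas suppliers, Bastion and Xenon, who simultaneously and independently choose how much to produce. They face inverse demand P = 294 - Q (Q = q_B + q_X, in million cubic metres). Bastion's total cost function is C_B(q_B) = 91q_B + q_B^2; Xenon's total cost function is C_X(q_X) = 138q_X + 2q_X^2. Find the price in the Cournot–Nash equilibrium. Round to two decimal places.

Bastion's profit: π_B = (294 - Q)q_B - (91q_B + q_B²). Setting ∂π_B/∂q_B = 0: 203 - 4q_B - (q_X) = 0.
Xenon's first-order condition: 156 - 6q_X - (q_B) = 0.
Rearranging gives the reaction functions q_B = (203 - q_X)/4 and q_X = (156 - q_B)/6.
Solving the pair: q_B = 1062/23, q_X = 421/23.
Total output Q = 1483/23, so price P = 294 - 1483/23 = 229.5217.

229.52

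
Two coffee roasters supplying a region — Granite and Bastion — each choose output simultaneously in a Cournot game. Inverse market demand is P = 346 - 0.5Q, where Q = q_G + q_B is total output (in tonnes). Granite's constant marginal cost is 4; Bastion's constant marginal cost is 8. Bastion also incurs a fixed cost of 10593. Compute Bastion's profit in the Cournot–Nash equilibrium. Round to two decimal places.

14197.22

Granite's profit: π_G = (346 - 0.5Q)q_G - (4q_G). Setting ∂π_G/∂q_G = 0: 342 - q_G - (1/2)(q_B) = 0.
Bastion's first-order condition: 338 - q_B - (1/2)(q_G) = 0.
So q_G = (342 - (1/2)q_B) and q_B = (338 - (1/2)q_G).
Solving the pair: q_G = 692/3, q_B = 668/3.
Price P = 346 - (1/2)·(1360/3) = 358/3.
Bastion's profit: (358/3 - 8)·(668/3) - 10593 = 14197.2222.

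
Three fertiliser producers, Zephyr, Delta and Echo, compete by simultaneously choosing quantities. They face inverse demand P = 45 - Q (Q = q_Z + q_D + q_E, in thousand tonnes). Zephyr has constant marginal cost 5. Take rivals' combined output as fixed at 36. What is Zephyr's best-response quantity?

2

With rivals' combined output fixed at 36, Zephyr's profit is π_Z = (45 - 36 - q_Z)q_Z - (5q_Z) = (9 - q_Z)q_Z - (5q_Z).
∂π_Z/∂q_Z = 4 - 2q_Z = 0, so q_Z = 2.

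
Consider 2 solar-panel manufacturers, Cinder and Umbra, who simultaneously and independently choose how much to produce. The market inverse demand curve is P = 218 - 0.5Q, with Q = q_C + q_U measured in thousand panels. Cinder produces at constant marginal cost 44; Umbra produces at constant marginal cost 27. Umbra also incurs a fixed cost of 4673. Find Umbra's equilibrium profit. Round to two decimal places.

4941.22

Cinder's profit: π_C = (218 - 0.5Q)q_C - (44q_C). Setting ∂π_C/∂q_C = 0: 174 - q_C - (1/2)(q_U) = 0.
Umbra's profit: π_U = (218 - 0.5Q)q_U - (27q_U). Setting ∂π_U/∂q_U = 0: 191 - q_U - (1/2)(q_C) = 0.
Best responses: q_C = (174 - (1/2)q_U), q_U = (191 - (1/2)q_C).
Solving the pair: q_C = 314/3, q_U = 416/3.
Price P = 218 - (1/2)·(730/3) = 289/3.
Umbra's profit: (289/3 - 27)·(416/3) - 4673 = 4941.2222.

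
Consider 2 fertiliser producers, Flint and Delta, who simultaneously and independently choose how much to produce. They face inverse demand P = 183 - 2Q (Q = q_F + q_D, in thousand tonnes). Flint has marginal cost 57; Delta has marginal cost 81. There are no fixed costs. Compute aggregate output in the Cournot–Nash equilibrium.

Flint's profit: π_F = (183 - 2Q)q_F - (57q_F). Setting ∂π_F/∂q_F = 0: 126 - 4q_F - 2(q_D) = 0.
Delta's first-order condition: 102 - 4q_D - 2(q_F) = 0.
Best responses: q_F = (126 - 2q_D)/4, q_D = (102 - 2q_F)/4.
Substituting one into the other gives q_F = 25 and q_D = 13.
Total output Q = 25 + 13 = 38.

38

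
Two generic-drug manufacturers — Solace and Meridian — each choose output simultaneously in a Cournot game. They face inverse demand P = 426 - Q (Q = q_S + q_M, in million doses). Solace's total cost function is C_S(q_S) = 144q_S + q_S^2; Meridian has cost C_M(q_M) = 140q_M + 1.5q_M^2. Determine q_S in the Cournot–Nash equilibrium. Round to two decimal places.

59.16

Solace's profit: π_S = (426 - Q)q_S - (144q_S + q_S²). Setting ∂π_S/∂q_S = 0: 282 - 4q_S - (q_M) = 0.
Meridian's profit: π_M = (426 - Q)q_M - (140q_M + (3/2)q_M²). Setting ∂π_M/∂q_M = 0: 286 - 5q_M - (q_S) = 0.
Best responses: q_S = (282 - q_M)/4, q_M = (286 - q_S)/5.
Solving the pair: q_S = 1124/19, q_M = 862/19.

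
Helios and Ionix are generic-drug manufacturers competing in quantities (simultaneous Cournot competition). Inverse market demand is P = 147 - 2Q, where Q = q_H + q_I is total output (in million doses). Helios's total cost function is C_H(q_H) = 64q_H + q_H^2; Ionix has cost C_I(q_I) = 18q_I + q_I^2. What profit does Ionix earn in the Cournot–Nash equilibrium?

1083

Helios's profit: π_H = (147 - 2Q)q_H - (64q_H + q_H²). Setting ∂π_H/∂q_H = 0: 83 - 6q_H - 2(q_I) = 0.
Ionix's first-order condition: 129 - 6q_I - 2(q_H) = 0.
Best responses: q_H = (83 - 2q_I)/6, q_I = (129 - 2q_H)/6.
Solving the pair: q_H = 15/2, q_I = 19.
Price P = 147 - 2·(53/2) = 94.
Ionix's profit: 94·19 - 18·19 - 19² = 1083.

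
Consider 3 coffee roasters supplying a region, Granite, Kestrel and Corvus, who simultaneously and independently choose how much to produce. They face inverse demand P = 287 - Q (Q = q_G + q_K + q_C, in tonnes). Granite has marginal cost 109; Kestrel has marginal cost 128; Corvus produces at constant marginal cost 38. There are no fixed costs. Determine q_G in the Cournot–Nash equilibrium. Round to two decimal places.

31.50

Granite's profit: π_G = (287 - Q)q_G - (109q_G). Setting ∂π_G/∂q_G = 0: 178 - 2q_G - (q_K + q_C) = 0.
Kestrel's profit: π_K = (287 - Q)q_K - (128q_K). Setting ∂π_K/∂q_K = 0: 159 - 2q_K - (q_G + q_C) = 0.
Corvus's first-order condition: 249 - 2q_C - (q_G + q_K) = 0.
Adding the 3 first-order conditions: 586 − 4Q = 0, so Q = 293/2.
Back-substituting: q_G = (178 − 293/2) = 63/2, q_K = (159 − 293/2) = 25/2, q_C = (249 − 293/2) = 205/2.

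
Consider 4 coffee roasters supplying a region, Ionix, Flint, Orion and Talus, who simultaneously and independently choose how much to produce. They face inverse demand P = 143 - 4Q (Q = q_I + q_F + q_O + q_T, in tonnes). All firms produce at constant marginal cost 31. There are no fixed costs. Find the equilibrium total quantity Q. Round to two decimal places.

22.40

A representative firm's profit is π_i = q_i(143 - 4Q) - 31q_i.
First-order condition (treating rivals' output as given): 112 - 8q_i - 4·Σ_{j≠i} q_j = 0.
By symmetry each firm produces the same amount; substituting Σ_{j≠i} q_j = 3q_i yields q_i = 112/20 = 28/5.
Total output Q = 28/5 + 28/5 + 28/5 + 28/5 = 112/5.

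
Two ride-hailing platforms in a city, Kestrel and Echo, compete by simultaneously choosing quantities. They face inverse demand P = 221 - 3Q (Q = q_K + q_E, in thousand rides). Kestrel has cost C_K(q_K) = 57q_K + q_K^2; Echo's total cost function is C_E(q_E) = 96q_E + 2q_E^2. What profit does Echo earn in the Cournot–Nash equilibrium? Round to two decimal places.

Kestrel's profit: π_K = (221 - 3Q)q_K - (57q_K + q_K²). Setting ∂π_K/∂q_K = 0: 164 - 8q_K - 3(q_E) = 0.
Echo's profit: π_E = (221 - 3Q)q_E - (96q_E + 2q_E²). Setting ∂π_E/∂q_E = 0: 125 - 10q_E - 3(q_K) = 0.
Rearranging gives the reaction functions q_K = (164 - 3q_E)/8 and q_E = (125 - 3q_K)/10.
Solving the pair: q_K = 1265/71, q_E = 508/71.
Price P = 221 - 3·(1773/71) = 146.0845.
Echo's profit: 146.0845·(508/71) - 96·(508/71) - 2(508/71)² = 255.9651.

255.97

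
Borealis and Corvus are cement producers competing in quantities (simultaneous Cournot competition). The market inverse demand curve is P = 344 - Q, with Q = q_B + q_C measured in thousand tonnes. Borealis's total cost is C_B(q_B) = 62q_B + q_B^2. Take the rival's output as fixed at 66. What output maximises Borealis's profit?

With the rival's output fixed at 66, Borealis's profit is π_B = (344 - 66 - q_B)q_B - (62q_B + q_B²) = (278 - q_B)q_B - (62q_B + q_B²).
∂π_B/∂q_B = 216 - 4q_B = 0, so q_B = 54.

54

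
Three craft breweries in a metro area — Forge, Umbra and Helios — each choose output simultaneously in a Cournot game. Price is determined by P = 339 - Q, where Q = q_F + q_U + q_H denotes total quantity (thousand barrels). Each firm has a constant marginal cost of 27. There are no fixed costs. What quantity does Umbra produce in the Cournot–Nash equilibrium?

Each firm earns π_i = (339 - Q)q_i - 27q_i.
First-order condition (treating rivals' output as given): 312 - 2q_i - Σ_{j≠i} q_j = 0.
With identical firms every q_j equals q_i, so Σ_{j≠i} q_j = 2q_i and 312 = 4q_i, giving q_i = 78.

78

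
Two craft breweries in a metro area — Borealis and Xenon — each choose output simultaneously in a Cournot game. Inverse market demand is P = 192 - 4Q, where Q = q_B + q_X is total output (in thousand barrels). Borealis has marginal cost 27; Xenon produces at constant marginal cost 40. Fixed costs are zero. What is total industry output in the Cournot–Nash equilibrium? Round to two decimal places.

26.42

Borealis's profit: π_B = (192 - 4Q)q_B - (27q_B). Setting ∂π_B/∂q_B = 0: 165 - 8q_B - 4(q_X) = 0.
Xenon's first-order condition: 152 - 8q_X - 4(q_B) = 0.
Rearranging gives the reaction functions q_B = (165 - 4q_X)/8 and q_X = (152 - 4q_B)/8.
Substituting one into the other gives q_B = 89/6 and q_X = 139/12.
Total output Q = 89/6 + 139/12 = 317/12.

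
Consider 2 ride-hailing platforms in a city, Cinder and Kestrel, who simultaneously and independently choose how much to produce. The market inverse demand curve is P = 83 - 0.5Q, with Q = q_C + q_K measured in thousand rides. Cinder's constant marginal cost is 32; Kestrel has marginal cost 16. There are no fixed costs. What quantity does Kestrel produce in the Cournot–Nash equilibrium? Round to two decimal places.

Cinder's profit: π_C = (83 - 0.5Q)q_C - (32q_C). Setting ∂π_C/∂q_C = 0: 51 - q_C - (1/2)(q_K) = 0.
Kestrel's first-order condition: 67 - q_K - (1/2)(q_C) = 0.
Best responses: q_C = (51 - (1/2)q_K), q_K = (67 - (1/2)q_C).
Solving the pair: q_C = 70/3, q_K = 166/3.

55.33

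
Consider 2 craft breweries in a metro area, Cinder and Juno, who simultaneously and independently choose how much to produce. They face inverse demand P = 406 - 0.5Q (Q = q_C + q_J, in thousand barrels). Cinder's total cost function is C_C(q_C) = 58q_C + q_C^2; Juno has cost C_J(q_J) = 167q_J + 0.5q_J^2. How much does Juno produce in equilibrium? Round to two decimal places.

Cinder's profit: π_C = (406 - 0.5Q)q_C - (58q_C + q_C²). Setting ∂π_C/∂q_C = 0: 348 - 3q_C - (1/2)(q_J) = 0.
Juno's profit: π_J = (406 - 0.5Q)q_J - (167q_J + (1/2)q_J²). Setting ∂π_J/∂q_J = 0: 239 - 2q_J - (1/2)(q_C) = 0.
So q_C = (348 - (1/2)q_J)/3 and q_J = (239 - (1/2)q_C)/2.
Solving the pair: q_C = 100.2609, q_J = 94.4348.

94.43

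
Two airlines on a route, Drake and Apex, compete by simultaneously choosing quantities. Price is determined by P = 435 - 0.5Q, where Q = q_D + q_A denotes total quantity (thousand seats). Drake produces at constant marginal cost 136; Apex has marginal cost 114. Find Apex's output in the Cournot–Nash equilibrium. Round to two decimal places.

Drake's profit: π_D = (435 - 0.5Q)q_D - (136q_D). Setting ∂π_D/∂q_D = 0: 299 - q_D - (1/2)(q_A) = 0.
Apex's profit: π_A = (435 - 0.5Q)q_A - (114q_A). Setting ∂π_A/∂q_A = 0: 321 - q_A - (1/2)(q_D) = 0.
Rearranging gives the reaction functions q_D = (299 - (1/2)q_A) and q_A = (321 - (1/2)q_D).
Solving the pair: q_D = 554/3, q_A = 686/3.

228.67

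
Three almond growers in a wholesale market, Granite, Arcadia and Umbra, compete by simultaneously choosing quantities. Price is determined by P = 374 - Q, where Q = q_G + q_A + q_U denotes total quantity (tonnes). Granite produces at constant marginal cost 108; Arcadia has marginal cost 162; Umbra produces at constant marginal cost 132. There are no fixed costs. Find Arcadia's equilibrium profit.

Granite's profit: π_G = (374 - Q)q_G - (108q_G). Setting ∂π_G/∂q_G = 0: 266 - 2q_G - (q_A + q_U) = 0.
Arcadia's profit: π_A = (374 - Q)q_A - (162q_A). Setting ∂π_A/∂q_A = 0: 212 - 2q_A - (q_G + q_U) = 0.
Umbra's profit: π_U = (374 - Q)q_U - (132q_U). Setting ∂π_U/∂q_U = 0: 242 - 2q_U - (q_G + q_A) = 0.
Summing all 3 equations gives 720 − 4Q = 0, hence Q = 180.
Back-substituting: q_G = (266 − 180) = 86, q_A = (212 − 180) = 32, q_U = (242 − 180) = 62.
Price P = 374 - 180 = 194.
Arcadia's profit: (194 - 162)·32 = 1024.

1024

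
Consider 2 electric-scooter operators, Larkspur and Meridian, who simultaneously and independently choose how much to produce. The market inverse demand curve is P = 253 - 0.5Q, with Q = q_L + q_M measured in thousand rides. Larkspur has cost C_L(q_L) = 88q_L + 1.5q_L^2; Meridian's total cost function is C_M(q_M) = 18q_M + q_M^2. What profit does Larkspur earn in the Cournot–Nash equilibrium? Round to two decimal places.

2064.37

Larkspur's profit: π_L = (253 - 0.5Q)q_L - (88q_L + (3/2)q_L²). Setting ∂π_L/∂q_L = 0: 165 - 4q_L - (1/2)(q_M) = 0.
Meridian's first-order condition: 235 - 3q_M - (1/2)(q_L) = 0.
So q_L = (165 - (1/2)q_M)/4 and q_M = (235 - (1/2)q_L)/3.
Solving the pair: q_L = 1510/47, q_M = 72.9787.
Price P = 253 - (1/2)·105.1064 = 200.4468.
Larkspur's profit: 200.4468·(1510/47) - 88·(1510/47) - (3/2)(1510/47)² = 2064.3730.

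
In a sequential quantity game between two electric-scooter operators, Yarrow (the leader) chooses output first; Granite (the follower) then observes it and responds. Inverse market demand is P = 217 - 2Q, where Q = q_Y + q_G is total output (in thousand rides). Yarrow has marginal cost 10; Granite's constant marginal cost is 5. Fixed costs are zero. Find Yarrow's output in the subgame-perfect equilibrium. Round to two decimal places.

50.50

Solve by backward induction. Given q_Y, the follower Granite maximises π_G = (217 - 2q_Y - 2q_G)q_G - 5q_G.
∂π_G/∂q_G = 212 - 2q_Y - 4q_G = 0 gives the reaction function q_G = (212 - 2q_Y)/4.
Yarrow substitutes q_G(q_Y) into its own profit: π_Y = q_Y(217 - 2q_Y - (212 - 2q_Y)/2) - 10q_Y = (111 - q_Y)q_Y - 10q_Y.
Leader FOC: 101 - 2q_Y = 0, so q_Y = 101/2.
Then q_G = (212 - 2·(101/2))/4 = 111/4.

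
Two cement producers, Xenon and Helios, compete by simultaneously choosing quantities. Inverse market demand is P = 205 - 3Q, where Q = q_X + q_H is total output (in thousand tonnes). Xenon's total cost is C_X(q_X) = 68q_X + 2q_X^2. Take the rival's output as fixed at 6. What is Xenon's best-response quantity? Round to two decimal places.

11.90

With the rival's output fixed at 6, Xenon's profit is π_X = (205 - 3·6 - 3q_X)q_X - (68q_X + 2q_X²) = (187 - 3q_X)q_X - (68q_X + 2q_X²).
∂π_X/∂q_X = 119 - 10q_X = 0, so q_X = 119/10.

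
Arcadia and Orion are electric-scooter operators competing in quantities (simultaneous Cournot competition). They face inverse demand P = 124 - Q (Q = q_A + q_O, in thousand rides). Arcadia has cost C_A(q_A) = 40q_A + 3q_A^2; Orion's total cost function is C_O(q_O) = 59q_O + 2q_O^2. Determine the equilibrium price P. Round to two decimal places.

105.38

Arcadia's profit: π_A = (124 - Q)q_A - (40q_A + 3q_A²). Setting ∂π_A/∂q_A = 0: 84 - 8q_A - (q_O) = 0.
Orion's profit: π_O = (124 - Q)q_O - (59q_O + 2q_O²). Setting ∂π_O/∂q_O = 0: 65 - 6q_O - (q_A) = 0.
So q_A = (84 - q_O)/8 and q_O = (65 - q_A)/6.
Substituting one into the other gives q_A = 439/47 and q_O = 436/47.
Total output Q = 875/47, so price P = 124 - 875/47 = 105.3830.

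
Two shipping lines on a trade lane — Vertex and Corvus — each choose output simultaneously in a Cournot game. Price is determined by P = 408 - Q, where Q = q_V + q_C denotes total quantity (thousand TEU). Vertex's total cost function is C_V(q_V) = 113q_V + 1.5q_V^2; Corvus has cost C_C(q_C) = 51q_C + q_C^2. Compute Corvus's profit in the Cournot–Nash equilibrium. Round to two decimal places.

Vertex's profit: π_V = (408 - Q)q_V - (113q_V + (3/2)q_V²). Setting ∂π_V/∂q_V = 0: 295 - 5q_V - (q_C) = 0.
Corvus's first-order condition: 357 - 4q_C - (q_V) = 0.
Best responses: q_V = (295 - q_C)/5, q_C = (357 - q_V)/4.
Solving the pair: q_V = 823/19, q_C = 1490/19.
Price P = 408 - 121.7368 = 286.2632.
Corvus's profit: 286.2632·(1490/19) - 51·(1490/19) - (1490/19)² = 12299.7230.

12299.72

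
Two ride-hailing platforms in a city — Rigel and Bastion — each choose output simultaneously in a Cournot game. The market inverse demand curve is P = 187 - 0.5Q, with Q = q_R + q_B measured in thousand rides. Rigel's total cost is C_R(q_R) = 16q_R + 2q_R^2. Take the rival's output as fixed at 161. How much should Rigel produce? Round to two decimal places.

18.10

With the rival's output fixed at 161, Rigel's profit is π_R = (187 - (1/2)·161 - (1/2)q_R)q_R - (16q_R + 2q_R²) = (213/2 - (1/2)q_R)q_R - (16q_R + 2q_R²).
∂π_R/∂q_R = 181/2 - 5q_R = 0, so q_R = 181/10.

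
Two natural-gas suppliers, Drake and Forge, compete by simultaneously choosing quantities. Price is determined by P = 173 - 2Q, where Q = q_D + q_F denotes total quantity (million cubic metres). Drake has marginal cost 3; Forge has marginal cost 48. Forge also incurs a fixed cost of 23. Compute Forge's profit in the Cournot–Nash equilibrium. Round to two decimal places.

332.56

Drake's profit: π_D = (173 - 2Q)q_D - (3q_D). Setting ∂π_D/∂q_D = 0: 170 - 4q_D - 2(q_F) = 0.
Forge's first-order condition: 125 - 4q_F - 2(q_D) = 0.
So q_D = (170 - 2q_F)/4 and q_F = (125 - 2q_D)/4.
Solving the pair: q_D = 215/6, q_F = 40/3.
Price P = 173 - 2·(295/6) = 224/3.
Forge's profit: (224/3 - 48)·(40/3) - 23 = 332.5556.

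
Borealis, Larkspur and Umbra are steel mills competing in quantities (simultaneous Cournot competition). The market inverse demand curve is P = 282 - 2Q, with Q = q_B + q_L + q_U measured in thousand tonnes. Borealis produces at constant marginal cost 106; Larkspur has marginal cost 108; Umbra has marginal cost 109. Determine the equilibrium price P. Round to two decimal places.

Borealis's profit: π_B = (282 - 2Q)q_B - (106q_B). Setting ∂π_B/∂q_B = 0: 176 - 4q_B - 2(q_L + q_U) = 0.
Larkspur's first-order condition: 174 - 4q_L - 2(q_B + q_U) = 0.
Umbra's profit: π_U = (282 - 2Q)q_U - (109q_U). Setting ∂π_U/∂q_U = 0: 173 - 4q_U - 2(q_B + q_L) = 0.
Summing all 3 equations gives 523 − 8Q = 0, hence Q = 523/8.
Back-substituting: q_B = (176 − 523/4)/2 = 181/8, q_L = (174 − 523/4)/2 = 173/8, q_U = (173 − 523/4)/2 = 169/8.
Total output Q = 523/8, so price P = 282 - 2·(523/8) = 605/4.

151.25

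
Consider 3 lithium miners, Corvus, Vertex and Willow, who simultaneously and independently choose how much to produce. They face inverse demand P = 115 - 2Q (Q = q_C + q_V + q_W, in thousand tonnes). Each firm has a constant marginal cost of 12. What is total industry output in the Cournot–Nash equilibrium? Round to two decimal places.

38.63

Each firm earns π_i = (115 - 2Q)q_i - 12q_i.
Setting ∂π_i/∂q_i = 0 with rivals' quantities fixed: 103 - 4q_i - 2·Σ_{j≠i} q_j = 0.
By symmetry each firm produces the same amount; substituting Σ_{j≠i} q_j = 2q_i yields q_i = 103/8.
Total output Q = 103/8 + 103/8 + 103/8 = 309/8.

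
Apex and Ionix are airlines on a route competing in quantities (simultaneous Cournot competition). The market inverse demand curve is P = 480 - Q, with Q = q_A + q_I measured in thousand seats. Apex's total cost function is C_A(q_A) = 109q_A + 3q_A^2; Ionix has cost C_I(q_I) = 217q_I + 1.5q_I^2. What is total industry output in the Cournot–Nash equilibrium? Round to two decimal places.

Apex's profit: π_A = (480 - Q)q_A - (109q_A + 3q_A²). Setting ∂π_A/∂q_A = 0: 371 - 8q_A - (q_I) = 0.
Ionix's profit: π_I = (480 - Q)q_I - (217q_I + (3/2)q_I²). Setting ∂π_I/∂q_I = 0: 263 - 5q_I - (q_A) = 0.
Rearranging gives the reaction functions q_A = (371 - q_I)/8 and q_I = (263 - q_A)/5.
Substituting one into the other gives q_A = 1592/39 and q_I = 1733/39.
Total output Q = 1592/39 + 1733/39 = 85.2564.

85.26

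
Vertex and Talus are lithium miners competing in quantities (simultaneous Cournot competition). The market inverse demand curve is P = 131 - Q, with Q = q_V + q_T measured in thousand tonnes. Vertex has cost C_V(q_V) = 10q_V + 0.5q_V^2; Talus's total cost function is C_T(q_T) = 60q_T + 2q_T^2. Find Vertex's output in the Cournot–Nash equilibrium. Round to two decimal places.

Vertex's profit: π_V = (131 - Q)q_V - (10q_V + (1/2)q_V²). Setting ∂π_V/∂q_V = 0: 121 - 3q_V - (q_T) = 0.
Talus's profit: π_T = (131 - Q)q_T - (60q_T + 2q_T²). Setting ∂π_T/∂q_T = 0: 71 - 6q_T - (q_V) = 0.
Best responses: q_V = (121 - q_T)/3, q_T = (71 - q_V)/6.
Substituting one into the other gives q_V = 655/17 and q_T = 92/17.

38.53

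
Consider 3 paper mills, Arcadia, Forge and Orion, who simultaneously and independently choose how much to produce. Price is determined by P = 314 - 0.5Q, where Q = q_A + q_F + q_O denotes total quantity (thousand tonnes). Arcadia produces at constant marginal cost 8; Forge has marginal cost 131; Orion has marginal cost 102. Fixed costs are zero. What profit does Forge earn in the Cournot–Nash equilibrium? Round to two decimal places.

120.13

Arcadia's profit: π_A = (314 - 0.5Q)q_A - (8q_A). Setting ∂π_A/∂q_A = 0: 306 - q_A - (1/2)(q_F + q_O) = 0.
Forge's profit: π_F = (314 - 0.5Q)q_F - (131q_F). Setting ∂π_F/∂q_F = 0: 183 - q_F - (1/2)(q_A + q_O) = 0.
Orion's first-order condition: 212 - q_O - (1/2)(q_A + q_F) = 0.
Adding the 3 conditions: 701 − Q − Q = 0, i.e. Q = 701/2.
Back-substituting: q_A = (306 − 701/4)/(1/2) = 523/2, q_F = (183 − 701/4)/(1/2) = 31/2, q_O = (212 − 701/4)/(1/2) = 147/2.
Price P = 314 - (1/2)·(701/2) = 555/4.
Forge's profit: (555/4 - 131)·(31/2) = 961/8.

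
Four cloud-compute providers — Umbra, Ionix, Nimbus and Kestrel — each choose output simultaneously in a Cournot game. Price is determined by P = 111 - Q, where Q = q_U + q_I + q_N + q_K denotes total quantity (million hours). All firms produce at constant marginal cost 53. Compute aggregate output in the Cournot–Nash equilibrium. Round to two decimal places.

A representative firm's profit is π_i = q_i(111 - Q) - 53q_i.
First-order condition (treating rivals' output as given): 58 - 2q_i - Σ_{j≠i} q_j = 0.
With identical firms every q_j equals q_i, so Σ_{j≠i} q_j = 3q_i and 58 = 5q_i, giving q_i = 58/5.
Total output Q = 58/5 + 58/5 + 58/5 + 58/5 = 232/5.

46.40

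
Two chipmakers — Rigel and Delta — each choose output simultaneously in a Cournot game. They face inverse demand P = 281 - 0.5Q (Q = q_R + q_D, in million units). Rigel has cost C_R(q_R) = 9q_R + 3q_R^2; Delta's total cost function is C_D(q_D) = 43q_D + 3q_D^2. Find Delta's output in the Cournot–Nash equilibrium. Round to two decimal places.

Rigel's profit: π_R = (281 - 0.5Q)q_R - (9q_R + 3q_R²). Setting ∂π_R/∂q_R = 0: 272 - 7q_R - (1/2)(q_D) = 0.
Delta's profit: π_D = (281 - 0.5Q)q_D - (43q_D + 3q_D²). Setting ∂π_D/∂q_D = 0: 238 - 7q_D - (1/2)(q_R) = 0.
Best responses: q_R = (272 - (1/2)q_D)/7, q_D = (238 - (1/2)q_R)/7.
Solving the pair: q_R = 476/13, q_D = 408/13.

31.38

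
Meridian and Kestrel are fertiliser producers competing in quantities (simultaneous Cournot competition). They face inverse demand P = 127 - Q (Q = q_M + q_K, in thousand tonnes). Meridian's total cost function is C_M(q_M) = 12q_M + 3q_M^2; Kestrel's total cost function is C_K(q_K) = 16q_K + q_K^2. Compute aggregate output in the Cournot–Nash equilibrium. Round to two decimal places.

Meridian's profit: π_M = (127 - Q)q_M - (12q_M + 3q_M²). Setting ∂π_M/∂q_M = 0: 115 - 8q_M - (q_K) = 0.
Kestrel's first-order condition: 111 - 4q_K - (q_M) = 0.
Best responses: q_M = (115 - q_K)/8, q_K = (111 - q_M)/4.
Substituting one into the other gives q_M = 349/31 and q_K = 773/31.
Total output Q = 349/31 + 773/31 = 1122/31.

36.19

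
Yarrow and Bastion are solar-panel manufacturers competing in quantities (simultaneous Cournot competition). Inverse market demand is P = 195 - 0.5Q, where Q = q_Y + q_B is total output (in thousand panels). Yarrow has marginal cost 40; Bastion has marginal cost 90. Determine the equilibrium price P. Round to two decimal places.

108.33

Yarrow's profit: π_Y = (195 - 0.5Q)q_Y - (40q_Y). Setting ∂π_Y/∂q_Y = 0: 155 - q_Y - (1/2)(q_B) = 0.
Bastion's first-order condition: 105 - q_B - (1/2)(q_Y) = 0.
Best responses: q_Y = (155 - (1/2)q_B), q_B = (105 - (1/2)q_Y).
Substituting one into the other gives q_Y = 410/3 and q_B = 110/3.
Total output Q = 520/3, so price P = 195 - (1/2)·(520/3) = 325/3.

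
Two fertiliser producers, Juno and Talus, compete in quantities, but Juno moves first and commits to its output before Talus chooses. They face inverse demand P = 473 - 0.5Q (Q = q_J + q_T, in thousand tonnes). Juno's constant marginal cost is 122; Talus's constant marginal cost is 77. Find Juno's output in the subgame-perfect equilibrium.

Solve by backward induction. Given q_J, the follower Talus maximises π_T = (473 - (1/2)q_J - (1/2)q_T)q_T - 77q_T.
Follower FOC: 396 - (1/2)q_J - q_T = 0, so q_T(q_J) = (396 - (1/2)q_J).
The leader anticipates this reaction. Substituting into P = 473 - 0.5Q gives P = 275 - (1/4)q_J, so π_J = (275 - (1/4)q_J)q_J - 122q_J.
Maximising: ∂π_J/∂q_J = 153 - (1/2)q_J = 0, giving q_J = 306.
Then q_T = (396 - (1/2)·306) = 243.

306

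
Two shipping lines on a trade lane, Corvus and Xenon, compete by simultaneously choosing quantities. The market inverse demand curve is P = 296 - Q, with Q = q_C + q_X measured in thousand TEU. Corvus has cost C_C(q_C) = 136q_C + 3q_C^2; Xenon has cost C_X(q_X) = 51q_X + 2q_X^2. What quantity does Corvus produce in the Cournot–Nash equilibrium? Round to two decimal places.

Corvus's profit: π_C = (296 - Q)q_C - (136q_C + 3q_C²). Setting ∂π_C/∂q_C = 0: 160 - 8q_C - (q_X) = 0.
Xenon's profit: π_X = (296 - Q)q_X - (51q_X + 2q_X²). Setting ∂π_X/∂q_X = 0: 245 - 6q_X - (q_C) = 0.
Best responses: q_C = (160 - q_X)/8, q_X = (245 - q_C)/6.
Substituting one into the other gives q_C = 715/47 and q_X = 1800/47.

15.21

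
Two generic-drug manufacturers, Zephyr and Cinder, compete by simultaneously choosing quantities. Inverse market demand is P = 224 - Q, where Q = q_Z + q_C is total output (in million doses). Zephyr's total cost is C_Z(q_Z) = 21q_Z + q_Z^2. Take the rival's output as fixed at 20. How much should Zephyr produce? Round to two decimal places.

With the rival's output fixed at 20, Zephyr's profit is π_Z = (224 - 20 - q_Z)q_Z - (21q_Z + q_Z²) = (204 - q_Z)q_Z - (21q_Z + q_Z²).
∂π_Z/∂q_Z = 183 - 4q_Z = 0, so q_Z = 183/4.

45.75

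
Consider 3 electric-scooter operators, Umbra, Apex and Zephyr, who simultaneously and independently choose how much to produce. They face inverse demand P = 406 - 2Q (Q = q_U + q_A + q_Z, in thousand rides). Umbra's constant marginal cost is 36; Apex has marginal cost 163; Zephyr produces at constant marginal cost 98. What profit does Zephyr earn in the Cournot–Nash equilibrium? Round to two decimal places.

3022.53

Umbra's profit: π_U = (406 - 2Q)q_U - (36q_U). Setting ∂π_U/∂q_U = 0: 370 - 4q_U - 2(q_A + q_Z) = 0.
Apex's first-order condition: 243 - 4q_A - 2(q_U + q_Z) = 0.
Zephyr's profit: π_Z = (406 - 2Q)q_Z - (98q_Z). Setting ∂π_Z/∂q_Z = 0: 308 - 4q_Z - 2(q_U + q_A) = 0.
Adding the 3 first-order conditions: 921 − 8Q = 0, so Q = 921/8.
Back-substituting: q_U = (370 − 921/4)/2 = 559/8, q_A = (243 − 921/4)/2 = 51/8, q_Z = (308 − 921/4)/2 = 311/8.
Price P = 406 - 2·(921/8) = 703/4.
Zephyr's profit: (703/4 - 98)·(311/8) = 3022.5313.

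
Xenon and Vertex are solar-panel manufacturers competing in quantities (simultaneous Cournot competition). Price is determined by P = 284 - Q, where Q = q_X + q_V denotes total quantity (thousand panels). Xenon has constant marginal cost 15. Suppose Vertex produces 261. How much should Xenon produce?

With the rival's output fixed at 261, Xenon's profit is π_X = (284 - 261 - q_X)q_X - (15q_X) = (23 - q_X)q_X - (15q_X).
∂π_X/∂q_X = 8 - 2q_X = 0, so q_X = 4.

4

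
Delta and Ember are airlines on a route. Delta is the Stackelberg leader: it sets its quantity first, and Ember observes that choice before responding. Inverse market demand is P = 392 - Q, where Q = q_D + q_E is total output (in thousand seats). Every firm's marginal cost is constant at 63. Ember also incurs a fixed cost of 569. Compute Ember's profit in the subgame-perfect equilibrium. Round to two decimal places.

6196.06

The follower Ember best-responds to any q_D: π_E = (392 - Q)q_E - 63q_E.
Follower FOC: 329 - q_D - 2q_E = 0, so q_E(q_D) = (329 - q_D)/2.
The leader anticipates this reaction. Substituting into P = 392 - Q gives P = 455/2 - (1/2)q_D, so π_D = (455/2 - (1/2)q_D)q_D - 63q_D.
Maximising: ∂π_D/∂q_D = 329/2 - q_D = 0, giving q_D = 329/2.
Then q_E = (329 - 329/2)/2 = 329/4.
Price P = 392 - 987/4 = 581/4.
Ember's profit: (581/4 - 63)·(329/4) - 569 = 6196.0625.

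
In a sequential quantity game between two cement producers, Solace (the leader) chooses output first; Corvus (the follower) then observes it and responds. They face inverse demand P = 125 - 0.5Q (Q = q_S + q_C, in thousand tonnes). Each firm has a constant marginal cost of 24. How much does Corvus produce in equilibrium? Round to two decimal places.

The follower Corvus best-responds to any q_S: π_C = (125 - 0.5Q)q_C - 24q_C.
Follower FOC: 101 - (1/2)q_S - q_C = 0, so q_C(q_S) = (101 - (1/2)q_S).
Solace substitutes q_C(q_S) into its own profit: π_S = q_S(125 - (1/2)q_S - (101 - (1/2)q_S)/2) - 24q_S = (149/2 - (1/4)q_S)q_S - 24q_S.
The leader's first-order condition 101/2 - (1/2)q_S = 0 yields q_S = 101.
Then q_C = (101 - (1/2)·101) = 101/2.

50.50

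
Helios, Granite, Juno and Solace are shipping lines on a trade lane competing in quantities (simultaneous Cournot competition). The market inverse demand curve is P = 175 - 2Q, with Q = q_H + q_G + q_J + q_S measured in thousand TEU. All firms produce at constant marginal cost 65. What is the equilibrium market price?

Each firm earns π_i = (175 - 2Q)q_i - 65q_i.
First-order condition (treating rivals' output as given): 110 - 4q_i - 2·Σ_{j≠i} q_j = 0.
By symmetry each firm produces the same amount; substituting Σ_{j≠i} q_j = 3q_i yields q_i = 110/10 = 11.
Total output Q = 44, so price P = 175 - 2·44 = 87.

87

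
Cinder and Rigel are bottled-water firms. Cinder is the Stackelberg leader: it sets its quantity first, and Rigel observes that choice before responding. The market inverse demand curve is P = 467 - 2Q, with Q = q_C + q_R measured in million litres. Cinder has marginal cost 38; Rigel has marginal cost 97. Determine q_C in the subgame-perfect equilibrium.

122

The follower Rigel best-responds to any q_C: π_R = (467 - 2Q)q_R - 97q_R.
∂π_R/∂q_R = 370 - 2q_C - 4q_R = 0 gives the reaction function q_R = (370 - 2q_C)/4.
Cinder substitutes q_R(q_C) into its own profit: π_C = q_C(467 - 2q_C - (370 - 2q_C)/2) - 38q_C = (282 - q_C)q_C - 38q_C.
The leader's first-order condition 244 - 2q_C = 0 yields q_C = 122.
Then q_R = (370 - 2·122)/4 = 63/2.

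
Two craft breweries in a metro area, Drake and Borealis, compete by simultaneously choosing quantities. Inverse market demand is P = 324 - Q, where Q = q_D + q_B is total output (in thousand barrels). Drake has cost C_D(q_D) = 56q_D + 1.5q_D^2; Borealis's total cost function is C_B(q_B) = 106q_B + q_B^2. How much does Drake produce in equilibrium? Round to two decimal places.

44.95

Drake's profit: π_D = (324 - Q)q_D - (56q_D + (3/2)q_D²). Setting ∂π_D/∂q_D = 0: 268 - 5q_D - (q_B) = 0.
Borealis's profit: π_B = (324 - Q)q_B - (106q_B + q_B²). Setting ∂π_B/∂q_B = 0: 218 - 4q_B - (q_D) = 0.
Rearranging gives the reaction functions q_D = (268 - q_B)/5 and q_B = (218 - q_D)/4.
Solving the pair: q_D = 854/19, q_B = 822/19.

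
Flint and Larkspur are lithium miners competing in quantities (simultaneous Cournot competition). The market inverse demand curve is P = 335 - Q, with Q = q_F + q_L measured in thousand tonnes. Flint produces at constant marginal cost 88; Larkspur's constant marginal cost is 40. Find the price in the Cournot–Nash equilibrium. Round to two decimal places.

Flint's profit: π_F = (335 - Q)q_F - (88q_F). Setting ∂π_F/∂q_F = 0: 247 - 2q_F - (q_L) = 0.
Larkspur's first-order condition: 295 - 2q_L - (q_F) = 0.
Best responses: q_F = (247 - q_L)/2, q_L = (295 - q_F)/2.
Solving the pair: q_F = 199/3, q_L = 343/3.
Total output Q = 542/3, so price P = 335 - 542/3 = 463/3.

154.33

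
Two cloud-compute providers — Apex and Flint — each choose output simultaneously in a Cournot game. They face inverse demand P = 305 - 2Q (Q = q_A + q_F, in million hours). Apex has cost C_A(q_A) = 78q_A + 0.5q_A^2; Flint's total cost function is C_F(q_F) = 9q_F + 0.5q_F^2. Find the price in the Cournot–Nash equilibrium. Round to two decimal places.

Apex's profit: π_A = (305 - 2Q)q_A - (78q_A + (1/2)q_A²). Setting ∂π_A/∂q_A = 0: 227 - 5q_A - 2(q_F) = 0.
Flint's profit: π_F = (305 - 2Q)q_F - (9q_F + (1/2)q_F²). Setting ∂π_F/∂q_F = 0: 296 - 5q_F - 2(q_A) = 0.
Best responses: q_A = (227 - 2q_F)/5, q_F = (296 - 2q_A)/5.
Solving the pair: q_A = 181/7, q_F = 342/7.
Total output Q = 523/7, so price P = 305 - 2·(523/7) = 1089/7.

155.57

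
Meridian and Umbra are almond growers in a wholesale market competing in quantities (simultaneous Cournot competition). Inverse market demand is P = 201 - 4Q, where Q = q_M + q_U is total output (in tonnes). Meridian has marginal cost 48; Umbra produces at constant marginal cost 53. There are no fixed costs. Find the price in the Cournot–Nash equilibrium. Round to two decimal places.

100.67

Meridian's profit: π_M = (201 - 4Q)q_M - (48q_M). Setting ∂π_M/∂q_M = 0: 153 - 8q_M - 4(q_U) = 0.
Umbra's first-order condition: 148 - 8q_U - 4(q_M) = 0.
Best responses: q_M = (153 - 4q_U)/8, q_U = (148 - 4q_M)/8.
Solving the pair: q_M = 79/6, q_U = 143/12.
Total output Q = 301/12, so price P = 201 - 4·(301/12) = 302/3.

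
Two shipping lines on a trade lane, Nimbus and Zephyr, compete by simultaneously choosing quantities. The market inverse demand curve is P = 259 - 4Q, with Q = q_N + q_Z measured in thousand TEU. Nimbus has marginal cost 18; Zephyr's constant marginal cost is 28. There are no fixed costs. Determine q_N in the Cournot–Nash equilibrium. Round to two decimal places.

20.92

Nimbus's profit: π_N = (259 - 4Q)q_N - (18q_N). Setting ∂π_N/∂q_N = 0: 241 - 8q_N - 4(q_Z) = 0.
Zephyr's profit: π_Z = (259 - 4Q)q_Z - (28q_Z). Setting ∂π_Z/∂q_Z = 0: 231 - 8q_Z - 4(q_N) = 0.
Rearranging gives the reaction functions q_N = (241 - 4q_Z)/8 and q_Z = (231 - 4q_N)/8.
Substituting one into the other gives q_N = 251/12 and q_Z = 221/12.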